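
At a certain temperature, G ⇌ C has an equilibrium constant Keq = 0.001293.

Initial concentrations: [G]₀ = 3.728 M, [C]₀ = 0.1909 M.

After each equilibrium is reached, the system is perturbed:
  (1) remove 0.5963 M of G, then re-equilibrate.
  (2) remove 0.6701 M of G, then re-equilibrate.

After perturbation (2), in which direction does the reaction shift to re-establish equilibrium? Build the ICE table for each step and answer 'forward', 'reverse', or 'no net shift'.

Direction: reverse

Q₀ = 0.05121 vs Keq = 0.001293 ⇒ Q>K, reverse
Step 1:
                  G         C
  Initial     3.728    0.1909
  Change     0.1858   -0.1858
  Equil       3.914  0.005061
  solve Keq expr → x = -0.1858; check Q = 0.001293
Then remove 0.5963 M of G.
Step 2:
                  G         C
  Initial     3.318  0.005061
  Change  7.7002e-04 -7.7002e-04
  Equil       3.318  0.004291
  solve Keq expr → x = -7.7002e-04; check Q = 0.001293
Then remove 0.6701 M of G.
Step 3:
                  G         C
  Initial     2.648  0.004291
  Change  8.6532e-04 -8.6532e-04
  Equil       2.649  0.003425
  solve Keq expr → x = -8.6532e-04; check Q = 0.001293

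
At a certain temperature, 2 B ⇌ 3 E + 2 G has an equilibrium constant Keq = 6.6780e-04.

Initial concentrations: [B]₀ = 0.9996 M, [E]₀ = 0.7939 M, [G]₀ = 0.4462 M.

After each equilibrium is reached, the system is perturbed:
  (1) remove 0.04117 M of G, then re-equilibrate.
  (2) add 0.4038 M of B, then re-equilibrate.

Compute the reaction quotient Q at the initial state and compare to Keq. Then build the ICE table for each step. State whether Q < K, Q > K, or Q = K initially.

Q₀ = 0.0997 vs Keq = 6.6780e-04 ⇒ Q>K, reverse
Step 1:
                   B          E          G
  init        0.9996     0.7939     0.4462
  Δ           0.2906    -0.4359    -0.2906
  eq            1.29      0.358     0.1556
  solve Keq expr → x = -0.1453; check Q = 6.6780e-04
Then remove 0.04117 M of G.
Step 2:
                   B          E          G
  init          1.29      0.358     0.1145
  Δ         -0.02071    0.03106    0.02071
  eq           1.269     0.3891     0.1352
  solve Keq expr → x = 0.01035; check Q = 6.6780e-04
Then add 0.4038 M of B.
Step 3:
                   B          E          G
  init         1.673     0.3891     0.1352
  Δ         -0.02119    0.03179    0.02119
  eq           1.652     0.4209     0.1564
  solve Keq expr → x = 0.0106; check Q = 6.6780e-04

Q₀ = 0.0997; Q > K (proceeds reverse)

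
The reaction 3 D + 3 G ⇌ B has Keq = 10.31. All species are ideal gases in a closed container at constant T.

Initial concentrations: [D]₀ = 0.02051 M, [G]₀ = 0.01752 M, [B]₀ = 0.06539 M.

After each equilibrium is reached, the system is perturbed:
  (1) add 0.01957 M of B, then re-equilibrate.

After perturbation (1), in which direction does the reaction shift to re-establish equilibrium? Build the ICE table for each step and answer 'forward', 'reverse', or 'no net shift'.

Direction: reverse

Q₀ = 1.4093e+09 vs Keq = 10.31 ⇒ Q>K, reverse
Step 1:
                    D           G           B
  init        0.02051     0.01752     0.06539
  Δ            0.1933      0.1933    -0.06444
  eq           0.2138      0.2109  9.4515e-04
  solve Keq expr → x = -0.06444; check Q = 10.31
Then add 0.01957 M of B.
Step 2:
                    D           G           B
  init         0.2138      0.2109     0.02052
  Δ           0.05119     0.05119    -0.01706
  eq            0.265       0.262    0.003453
  solve Keq expr → x = -0.01706; check Q = 10.31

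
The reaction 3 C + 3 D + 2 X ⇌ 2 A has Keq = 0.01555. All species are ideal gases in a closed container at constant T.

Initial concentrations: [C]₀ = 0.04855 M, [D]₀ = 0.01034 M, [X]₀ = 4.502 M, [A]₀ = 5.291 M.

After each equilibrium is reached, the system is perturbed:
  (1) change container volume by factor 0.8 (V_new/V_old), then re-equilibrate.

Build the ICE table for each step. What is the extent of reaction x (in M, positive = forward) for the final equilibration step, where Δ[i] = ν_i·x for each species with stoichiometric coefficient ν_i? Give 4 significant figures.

Q₀ = 1.0918e+10 vs Keq = 0.01555 ⇒ Q>K, reverse
Step 1:
                    C           D           X           A
  Initial     0.04855     0.01034       4.502       5.291
  Change        1.768       1.768       1.179      -1.179
  Equil         1.816       1.778       5.681       4.112
  solve Keq expr → x = -0.5893; check Q = 0.01555
Then change container volume by factor 0.8 (V_new/V_old).
Step 2:
                    C           D           X           A
  Initial       2.271       2.223       7.101        5.14
  Change      -0.3958     -0.3958     -0.2639      0.2639
  Equil         1.875       1.827       6.837       5.404
  solve Keq expr → x = 0.1319; check Q = 0.01555

x = 0.1319 M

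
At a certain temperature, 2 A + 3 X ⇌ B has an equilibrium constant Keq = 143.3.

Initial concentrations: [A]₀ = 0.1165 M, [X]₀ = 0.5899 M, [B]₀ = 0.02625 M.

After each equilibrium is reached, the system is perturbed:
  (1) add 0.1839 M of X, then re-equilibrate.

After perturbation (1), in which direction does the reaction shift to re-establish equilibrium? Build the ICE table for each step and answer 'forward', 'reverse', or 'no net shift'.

Direction: forward

Q₀ = 9.422 vs Keq = 143.3 ⇒ Q<K, forward
Step 1:
                  A         X         B
  Initial    0.1165    0.5899   0.02625
  Change    -0.0603  -0.09044   0.03015
  Equil      0.0562    0.4995    0.0564
  solve Keq expr → x = 0.03015; check Q = 143.3
Then add 0.1839 M of X.
Step 2:
                  A         X         B
  Initial    0.0562    0.6834    0.0564
  Change   -0.01647  -0.02471  0.008236
  Equil     0.03973    0.6586   0.06463
  solve Keq expr → x = 0.008236; check Q = 143.3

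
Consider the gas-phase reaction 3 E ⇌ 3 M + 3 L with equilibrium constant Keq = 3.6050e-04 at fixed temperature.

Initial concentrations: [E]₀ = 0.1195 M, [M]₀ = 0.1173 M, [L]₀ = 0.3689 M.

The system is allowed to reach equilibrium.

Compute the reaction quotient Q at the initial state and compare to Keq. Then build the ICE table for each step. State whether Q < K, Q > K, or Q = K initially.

Q₀ = 0.04748; Q > K (proceeds reverse)

Q₀ = 0.04748 vs Keq = 3.6050e-04 ⇒ Q>K, reverse
Step 1:
                   E          M          L
  init        0.1195     0.1173     0.3689
  Δ          0.07157   -0.07157   -0.07157
  eq          0.1911    0.04573     0.2973
  solve Keq expr → x = -0.02386; check Q = 3.6050e-04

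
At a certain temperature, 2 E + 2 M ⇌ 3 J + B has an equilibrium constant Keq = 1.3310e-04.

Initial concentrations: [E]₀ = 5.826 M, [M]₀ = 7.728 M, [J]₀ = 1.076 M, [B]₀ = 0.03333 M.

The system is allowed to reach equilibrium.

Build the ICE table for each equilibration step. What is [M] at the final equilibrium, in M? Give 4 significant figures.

[M]_eq = 7.574 M

Q₀ = 2.0483e-05 vs Keq = 1.3310e-04 ⇒ Q<K, forward
Step 1:
                   E          M          J          B
  init         5.826      7.728      1.076    0.03333
  Δ          -0.1537    -0.1537     0.2305    0.07684
  eq           5.672      7.574      1.307     0.1102
  solve Keq expr → x = 0.07684; check Q = 1.3310e-04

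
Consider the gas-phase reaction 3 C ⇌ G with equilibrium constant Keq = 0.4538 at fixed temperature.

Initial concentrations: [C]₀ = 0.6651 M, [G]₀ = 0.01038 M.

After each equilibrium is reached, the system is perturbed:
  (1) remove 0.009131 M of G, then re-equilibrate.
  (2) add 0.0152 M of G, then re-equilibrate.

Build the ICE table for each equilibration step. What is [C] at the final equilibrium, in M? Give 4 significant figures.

[C]_eq = 0.5214 M

Q₀ = 0.03528 vs Keq = 0.4538 ⇒ Q<K, forward
Step 1:
                  C         G
  Initial    0.6651   0.01038
  Change    -0.1524   0.05079
  Equil      0.5127   0.06117
  solve Keq expr → x = 0.05079; check Q = 0.4538
Then remove 0.009131 M of G.
Step 2:
                  C         G
  Initial    0.5127   0.05204
  Change   -0.01339  0.004463
  Equil      0.4993    0.0565
  solve Keq expr → x = 0.004463; check Q = 0.4538
Then add 0.0152 M of G.
Step 3:
                  C         G
  Initial    0.4993    0.0717
  Change    0.02209 -0.007364
  Equil      0.5214   0.06434
  solve Keq expr → x = -0.007364; check Q = 0.4538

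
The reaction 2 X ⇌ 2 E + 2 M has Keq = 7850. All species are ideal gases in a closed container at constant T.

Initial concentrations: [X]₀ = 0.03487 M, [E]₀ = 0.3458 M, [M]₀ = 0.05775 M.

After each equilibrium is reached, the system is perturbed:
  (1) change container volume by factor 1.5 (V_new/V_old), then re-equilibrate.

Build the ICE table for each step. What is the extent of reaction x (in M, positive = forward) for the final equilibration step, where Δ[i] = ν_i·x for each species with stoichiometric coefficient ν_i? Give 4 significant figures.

Q₀ = 0.328 vs Keq = 7850 ⇒ Q<K, forward
Step 1:
                  X         E         M
  Initial   0.03487    0.3458   0.05775
  Change   -0.03447   0.03447   0.03447
  Equil   3.9583e-04    0.3803   0.09222
  solve Keq expr → x = 0.01724; check Q = 7850
Then change container volume by factor 1.5 (V_new/V_old).
Step 2:
                  X         E         M
  Initial 2.6389e-04    0.2535   0.06148
  Change  -8.7650e-05 8.7650e-05 8.7650e-05
  Equil   1.7624e-04    0.2536   0.06157
  solve Keq expr → x = 4.3825e-05; check Q = 7850

x = 4.3825e-05 M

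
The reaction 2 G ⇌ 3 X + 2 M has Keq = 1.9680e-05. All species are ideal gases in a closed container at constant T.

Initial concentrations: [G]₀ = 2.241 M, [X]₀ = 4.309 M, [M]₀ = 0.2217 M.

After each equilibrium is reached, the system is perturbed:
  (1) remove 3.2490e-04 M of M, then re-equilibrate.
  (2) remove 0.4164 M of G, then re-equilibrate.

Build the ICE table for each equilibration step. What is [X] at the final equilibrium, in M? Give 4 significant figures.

[X]_eq = 3.979 M

Q₀ = 0.783 vs Keq = 1.9680e-05 ⇒ Q>K, reverse
Step 1:
                   G          X          M
  init         2.241      4.309     0.2217
  Δ           0.2203    -0.3305    -0.2203
  eq           2.461      3.979   0.001376
  solve Keq expr → x = -0.1102; check Q = 1.9680e-05
Then remove 3.2490e-04 M of M.
Step 2:
                   G          X          M
  init         2.461      3.979   0.001051
  Δ       -3.2447e-04 4.8670e-04 3.2447e-04
  eq           2.461      3.979   0.001376
  solve Keq expr → x = 1.6223e-04; check Q = 1.9680e-05
Then remove 0.4164 M of G.
Step 3:
                   G          X          M
  init         2.045      3.979   0.001376
  Δ       2.3246e-04 -3.4868e-04 -2.3246e-04
  eq           2.045      3.979   0.001143
  solve Keq expr → x = -1.1623e-04; check Q = 1.9680e-05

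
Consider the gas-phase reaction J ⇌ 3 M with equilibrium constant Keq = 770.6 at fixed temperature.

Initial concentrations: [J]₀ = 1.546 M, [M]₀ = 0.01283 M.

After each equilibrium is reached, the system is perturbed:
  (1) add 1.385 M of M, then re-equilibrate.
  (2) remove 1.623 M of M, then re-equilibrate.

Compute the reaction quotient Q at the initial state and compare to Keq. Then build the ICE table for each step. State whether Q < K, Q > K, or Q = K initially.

Q₀ = 1.3661e-06 vs Keq = 770.6 ⇒ Q<K, forward
Step 1:
                   J          M
  I            1.546    0.01283
  C            -1.44      4.321
  E           0.1056      4.334
  solve Keq expr → x = 1.44; check Q = 770.6
Then add 1.385 M of M.
Step 2:
                   J          M
  I           0.1056      5.719
  C           0.1006    -0.3019
  E           0.2063      5.417
  solve Keq expr → x = -0.1006; check Q = 770.6
Then remove 1.623 M of M.
Step 3:
                   J          M
  I           0.2063      3.794
  C          -0.1144     0.3432
  E          0.09189      4.137
  solve Keq expr → x = 0.1144; check Q = 770.6

Q₀ = 1.3661e-06; Q < K (proceeds forward)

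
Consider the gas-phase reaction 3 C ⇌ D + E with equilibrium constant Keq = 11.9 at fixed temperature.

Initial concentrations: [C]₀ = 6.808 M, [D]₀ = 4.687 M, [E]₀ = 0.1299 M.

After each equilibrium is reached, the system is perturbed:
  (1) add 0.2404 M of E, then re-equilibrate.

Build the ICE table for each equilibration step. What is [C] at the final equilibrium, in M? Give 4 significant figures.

Q₀ = 0.00193 vs Keq = 11.9 ⇒ Q<K, forward
Step 1:
                    C           D           E
  init          6.808       4.687      0.1299
  Δ            -5.764       1.921       1.921
  eq            1.044       6.608       2.051
  solve Keq expr → x = 1.921; check Q = 11.9
Then add 0.2404 M of E.
Step 2:
                    C           D           E
  init          1.044       6.608       2.292
  Δ            0.0367    -0.01223    -0.01223
  eq            1.081       6.596       2.279
  solve Keq expr → x = -0.01223; check Q = 11.9

[C]_eq = 1.081 M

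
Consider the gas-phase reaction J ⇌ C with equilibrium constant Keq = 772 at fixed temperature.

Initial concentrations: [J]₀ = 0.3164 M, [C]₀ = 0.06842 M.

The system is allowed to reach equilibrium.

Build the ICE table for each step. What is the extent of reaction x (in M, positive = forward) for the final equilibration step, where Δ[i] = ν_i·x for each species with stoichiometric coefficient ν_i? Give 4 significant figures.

Q₀ = 0.2162 vs Keq = 772 ⇒ Q<K, forward
Step 1:
                    J           C
  Initial      0.3164     0.06842
  Change      -0.3159      0.3159
  Equil    4.9783e-04      0.3843
  solve Keq expr → x = 0.3159; check Q = 772

x = 0.3159 M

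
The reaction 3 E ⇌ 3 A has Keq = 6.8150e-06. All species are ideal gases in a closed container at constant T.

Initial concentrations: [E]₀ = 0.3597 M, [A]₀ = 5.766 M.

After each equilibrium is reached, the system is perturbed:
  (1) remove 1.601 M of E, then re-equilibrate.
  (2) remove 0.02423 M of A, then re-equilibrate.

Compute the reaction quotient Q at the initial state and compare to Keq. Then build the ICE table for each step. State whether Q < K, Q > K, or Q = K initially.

Q₀ = 4119; Q > K (proceeds reverse)

Q₀ = 4119 vs Keq = 6.8150e-06 ⇒ Q>K, reverse
Step 1:
                    E           A
  init         0.3597       5.766
  Δ             5.652      -5.652
  eq            6.012       0.114
  solve Keq expr → x = -1.884; check Q = 6.8150e-06
Then remove 1.601 M of E.
Step 2:
                    E           A
  init          4.411       0.114
  Δ           0.02979    -0.02979
  eq            4.441     0.08419
  solve Keq expr → x = -0.00993; check Q = 6.8150e-06
Then remove 0.02423 M of A.
Step 3:
                    E           A
  init          4.441     0.05996
  Δ          -0.02378     0.02378
  eq            4.417     0.08374
  solve Keq expr → x = 0.007926; check Q = 6.8150e-06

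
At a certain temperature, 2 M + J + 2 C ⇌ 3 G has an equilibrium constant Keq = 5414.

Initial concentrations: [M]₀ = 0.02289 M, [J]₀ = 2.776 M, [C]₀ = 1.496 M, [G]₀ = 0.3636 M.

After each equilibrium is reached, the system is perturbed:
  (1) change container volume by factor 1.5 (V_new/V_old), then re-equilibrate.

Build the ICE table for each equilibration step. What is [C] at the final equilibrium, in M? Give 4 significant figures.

[C]_eq = 0.9834 M

Q₀ = 14.77 vs Keq = 5414 ⇒ Q<K, forward
Step 1:
                   M          J          C          G
  Initial    0.02289      2.776      1.496     0.3636
  Change    -0.02151   -0.01075   -0.02151    0.03226
  Equil     0.001381      2.765      1.474     0.3959
  solve Keq expr → x = 0.01075; check Q = 5414
Then change container volume by factor 1.5 (V_new/V_old).
Step 2:
                   M          J          C          G
  Initial 9.2037e-04      1.843      0.983     0.2639
  Change  4.5412e-04 2.2706e-04 4.5412e-04 -6.8118e-04
  Equil     0.001374      1.844     0.9834     0.2632
  solve Keq expr → x = -2.2706e-04; check Q = 5414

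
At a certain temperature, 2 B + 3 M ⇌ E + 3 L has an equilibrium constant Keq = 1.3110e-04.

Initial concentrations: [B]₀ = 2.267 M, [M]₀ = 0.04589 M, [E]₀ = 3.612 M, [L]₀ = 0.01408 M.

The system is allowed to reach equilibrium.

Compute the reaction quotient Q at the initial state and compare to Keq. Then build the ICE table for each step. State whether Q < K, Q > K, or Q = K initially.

Q₀ = 0.0203 vs Keq = 1.3110e-04 ⇒ Q>K, reverse
Step 1:
                   B          M          E          L
  init         2.267    0.04589      3.612    0.01408
  Δ         0.007221    0.01083   -0.00361   -0.01083
  eq           2.274    0.05672      3.608   0.003249
  solve Keq expr → x = -0.00361; check Q = 1.3110e-04

Q₀ = 0.0203; Q > K (proceeds reverse)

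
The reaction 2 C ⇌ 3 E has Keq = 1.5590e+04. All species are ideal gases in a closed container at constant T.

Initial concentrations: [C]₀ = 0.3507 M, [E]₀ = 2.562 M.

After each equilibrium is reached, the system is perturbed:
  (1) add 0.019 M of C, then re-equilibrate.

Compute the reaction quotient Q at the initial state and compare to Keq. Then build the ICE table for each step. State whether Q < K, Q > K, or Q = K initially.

Q₀ = 136.7; Q < K (proceeds forward)

Q₀ = 136.7 vs Keq = 1.5590e+04 ⇒ Q<K, forward
Step 1:
                   C          E
  init        0.3507      2.562
  Δ          -0.3086     0.4628
  eq         0.04213      3.025
  solve Keq expr → x = 0.1543; check Q = 1.5590e+04
Then add 0.019 M of C.
Step 2:
                   C          E
  init       0.06113      3.025
  Δ         -0.01842    0.02763
  eq         0.04271      3.052
  solve Keq expr → x = 0.009211; check Q = 1.5590e+04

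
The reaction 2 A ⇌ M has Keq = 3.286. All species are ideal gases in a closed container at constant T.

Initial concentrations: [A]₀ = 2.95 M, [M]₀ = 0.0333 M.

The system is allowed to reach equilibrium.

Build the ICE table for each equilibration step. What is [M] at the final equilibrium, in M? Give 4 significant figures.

[M]_eq = 1.205 M

Q₀ = 0.003826 vs Keq = 3.286 ⇒ Q<K, forward
Step 1:
                    A           M
  I              2.95      0.0333
  C            -2.344       1.172
  E            0.6057       1.205
  solve Keq expr → x = 1.172; check Q = 3.286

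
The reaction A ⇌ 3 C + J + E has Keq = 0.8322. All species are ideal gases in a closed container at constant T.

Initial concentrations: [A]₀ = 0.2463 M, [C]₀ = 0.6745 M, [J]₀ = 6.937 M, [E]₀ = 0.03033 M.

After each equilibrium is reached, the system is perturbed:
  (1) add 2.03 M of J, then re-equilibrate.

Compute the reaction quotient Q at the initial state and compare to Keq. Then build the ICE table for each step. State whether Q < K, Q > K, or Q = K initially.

Q₀ = 0.2621 vs Keq = 0.8322 ⇒ Q<K, forward
Step 1:
                  A         C         J         E
  I          0.2463    0.6745     6.937   0.03033
  C        -0.02873   0.08618   0.02873   0.02873
  E          0.2176    0.7607     6.966   0.05906
  solve Keq expr → x = 0.02873; check Q = 0.8322
Then add 2.03 M of J.
Step 2:
                  A         C         J         E
  I          0.2176    0.7607     8.996   0.05906
  C        0.007365   -0.0221 -0.007365 -0.007365
  E          0.2249    0.7386     8.988   0.05169
  solve Keq expr → x = -0.007365; check Q = 0.8322

Q₀ = 0.2621; Q < K (proceeds forward)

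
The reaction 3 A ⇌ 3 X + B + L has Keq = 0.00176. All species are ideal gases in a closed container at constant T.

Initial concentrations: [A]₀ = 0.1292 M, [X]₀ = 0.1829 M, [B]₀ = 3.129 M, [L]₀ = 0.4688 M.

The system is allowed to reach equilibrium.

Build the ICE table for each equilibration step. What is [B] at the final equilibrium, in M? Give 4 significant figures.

Q₀ = 4.161 vs Keq = 0.00176 ⇒ Q>K, reverse
Step 1:
                    A           X           B           L
  Initial      0.1292      0.1829       3.129      0.4688
  Change       0.1517     -0.1517    -0.05057    -0.05057
  Equil        0.2809     0.03118       3.078      0.4182
  solve Keq expr → x = -0.05057; check Q = 0.00176

[B]_eq = 3.078 M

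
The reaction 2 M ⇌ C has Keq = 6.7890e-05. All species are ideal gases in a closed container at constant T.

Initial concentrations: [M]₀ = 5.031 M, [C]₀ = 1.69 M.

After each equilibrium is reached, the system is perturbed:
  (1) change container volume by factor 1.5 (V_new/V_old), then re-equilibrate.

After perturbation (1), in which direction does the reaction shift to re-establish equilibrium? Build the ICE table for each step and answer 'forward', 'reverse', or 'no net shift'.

Direction: reverse

Q₀ = 0.06677 vs Keq = 6.7890e-05 ⇒ Q>K, reverse
Step 1:
                  M         C
  I           5.031      1.69
  C            3.37    -1.685
  E           8.401  0.004792
  solve Keq expr → x = -1.685; check Q = 6.7890e-05
Then change container volume by factor 1.5 (V_new/V_old).
Step 2:
                  M         C
  I           5.601  0.003195
  C        0.002127 -0.001063
  E           5.603  0.002131
  solve Keq expr → x = -0.001063; check Q = 6.7890e-05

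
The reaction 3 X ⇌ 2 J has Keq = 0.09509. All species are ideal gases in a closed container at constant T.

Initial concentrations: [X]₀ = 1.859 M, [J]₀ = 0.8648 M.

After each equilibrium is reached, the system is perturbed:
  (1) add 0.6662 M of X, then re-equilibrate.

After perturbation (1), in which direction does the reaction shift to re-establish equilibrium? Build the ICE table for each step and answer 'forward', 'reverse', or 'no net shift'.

Q₀ = 0.1164 vs Keq = 0.09509 ⇒ Q>K, reverse
Step 1:
                   X          J
  I            1.859     0.8648
  C          0.06386   -0.04258
  E            1.923     0.8222
  solve Keq expr → x = -0.02129; check Q = 0.09509
Then add 0.6662 M of X.
Step 2:
                   X          J
  I            2.589     0.8222
  C          -0.3335     0.2224
  E            2.256      1.045
  solve Keq expr → x = 0.1112; check Q = 0.09509

Direction: forward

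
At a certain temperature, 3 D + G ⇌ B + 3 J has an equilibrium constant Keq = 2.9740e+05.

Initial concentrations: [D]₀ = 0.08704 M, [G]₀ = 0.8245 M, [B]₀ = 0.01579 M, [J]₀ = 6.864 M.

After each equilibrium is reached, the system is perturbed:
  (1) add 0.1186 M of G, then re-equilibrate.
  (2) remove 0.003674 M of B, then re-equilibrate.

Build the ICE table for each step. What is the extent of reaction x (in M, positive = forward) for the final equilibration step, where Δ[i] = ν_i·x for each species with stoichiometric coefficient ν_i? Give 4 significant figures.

x = 3.8448e-04 M

Q₀ = 9392 vs Keq = 2.9740e+05 ⇒ Q<K, forward
Step 1:
                   D          G          B          J
  init       0.08704     0.8245    0.01579      6.864
  Δ         -0.05138   -0.01713    0.01713    0.05138
  eq         0.03566     0.8074    0.03292      6.915
  solve Keq expr → x = 0.01713; check Q = 2.9740e+05
Then add 0.1186 M of G.
Step 2:
                   D          G          B          J
  init       0.03566      0.926    0.03292      6.915
  Δ        -0.001417 -4.7246e-04 4.7246e-04   0.001417
  eq         0.03424     0.9255    0.03339      6.917
  solve Keq expr → x = 4.7246e-04; check Q = 2.9740e+05
Then remove 0.003674 M of B.
Step 3:
                   D          G          B          J
  init       0.03424     0.9255    0.02972      6.917
  Δ        -0.001153 -3.8448e-04 3.8448e-04   0.001153
  eq         0.03309     0.9251     0.0301      6.918
  solve Keq expr → x = 3.8448e-04; check Q = 2.9740e+05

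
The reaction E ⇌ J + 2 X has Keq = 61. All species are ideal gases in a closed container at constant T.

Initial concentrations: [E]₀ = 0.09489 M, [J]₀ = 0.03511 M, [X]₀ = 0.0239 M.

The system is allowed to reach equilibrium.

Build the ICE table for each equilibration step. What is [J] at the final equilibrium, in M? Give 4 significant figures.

Q₀ = 2.1135e-04 vs Keq = 61 ⇒ Q<K, forward
Step 1:
                   E          J          X
  init       0.09489    0.03511     0.0239
  Δ         -0.09479    0.09479     0.1896
  eq      9.7057e-05     0.1299     0.2135
  solve Keq expr → x = 0.09479; check Q = 61

[J]_eq = 0.1299 M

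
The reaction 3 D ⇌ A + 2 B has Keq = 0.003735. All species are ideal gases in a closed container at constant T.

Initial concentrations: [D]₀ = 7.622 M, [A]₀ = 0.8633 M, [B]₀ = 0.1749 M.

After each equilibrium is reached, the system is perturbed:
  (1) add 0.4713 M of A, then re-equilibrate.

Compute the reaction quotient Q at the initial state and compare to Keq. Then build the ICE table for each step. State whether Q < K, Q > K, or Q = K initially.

Q₀ = 5.9640e-05 vs Keq = 0.003735 ⇒ Q<K, forward
Step 1:
                  D         A         B
  Initial     7.622    0.8633    0.1749
  Change      -1.11    0.3699    0.7397
  Equil       6.512     1.233    0.9146
  solve Keq expr → x = 0.3699; check Q = 0.003735
Then add 0.4713 M of A.
Step 2:
                  D         A         B
  Initial     6.512     1.704    0.9146
  Change     0.1474  -0.04913  -0.09825
  Equil        6.66     1.655    0.8164
  solve Keq expr → x = -0.04913; check Q = 0.003735

Q₀ = 5.9640e-05; Q < K (proceeds forward)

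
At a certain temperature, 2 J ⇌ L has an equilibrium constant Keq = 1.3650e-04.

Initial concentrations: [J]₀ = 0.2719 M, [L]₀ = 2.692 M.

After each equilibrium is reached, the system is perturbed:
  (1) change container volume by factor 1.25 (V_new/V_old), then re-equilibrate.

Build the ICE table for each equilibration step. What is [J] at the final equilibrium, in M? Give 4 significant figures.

[J]_eq = 4.519 M

Q₀ = 36.41 vs Keq = 1.3650e-04 ⇒ Q>K, reverse
Step 1:
                   J          L
  Initial     0.2719      2.692
  Change       5.375     -2.688
  Equil        5.647   0.004353
  solve Keq expr → x = -2.688; check Q = 1.3650e-04
Then change container volume by factor 1.25 (V_new/V_old).
Step 2:
                   J          L
  Initial      4.518   0.003482
  Change     0.00139 -6.9478e-04
  Equil        4.519   0.002788
  solve Keq expr → x = -6.9478e-04; check Q = 1.3650e-04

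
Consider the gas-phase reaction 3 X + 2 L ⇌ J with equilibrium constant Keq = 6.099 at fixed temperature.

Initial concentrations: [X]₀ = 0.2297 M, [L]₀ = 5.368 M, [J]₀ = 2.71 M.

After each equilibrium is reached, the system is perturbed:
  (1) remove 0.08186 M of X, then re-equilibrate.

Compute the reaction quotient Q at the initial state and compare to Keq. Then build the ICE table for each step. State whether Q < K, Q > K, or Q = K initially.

Q₀ = 7.76 vs Keq = 6.099 ⇒ Q>K, reverse
Step 1:
                   X          L          J
  Initial     0.2297      5.368       2.71
  Change     0.01863    0.01242   -0.00621
  Equil       0.2483       5.38      2.704
  solve Keq expr → x = -0.00621; check Q = 6.099
Then remove 0.08186 M of X.
Step 2:
                   X          L          J
  Initial     0.1665       5.38      2.704
  Change     0.07944    0.05296   -0.02648
  Equil       0.2459      5.433      2.677
  solve Keq expr → x = -0.02648; check Q = 6.099

Q₀ = 7.76; Q > K (proceeds reverse)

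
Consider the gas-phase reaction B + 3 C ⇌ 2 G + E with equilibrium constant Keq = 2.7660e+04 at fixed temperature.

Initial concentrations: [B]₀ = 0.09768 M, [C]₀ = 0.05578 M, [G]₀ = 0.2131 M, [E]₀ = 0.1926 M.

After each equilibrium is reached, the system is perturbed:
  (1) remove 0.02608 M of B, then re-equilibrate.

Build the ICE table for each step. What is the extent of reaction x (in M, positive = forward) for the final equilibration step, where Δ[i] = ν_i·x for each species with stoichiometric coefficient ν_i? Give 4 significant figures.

x = -6.8636e-04 M

Q₀ = 515.9 vs Keq = 2.7660e+04 ⇒ Q<K, forward
Step 1:
                  B         C         G         E
  init      0.09768   0.05578    0.2131    0.1926
  Δ        -0.01289  -0.03868   0.02579   0.01289
  eq        0.08479    0.0171    0.2389    0.2055
  solve Keq expr → x = 0.01289; check Q = 2.7660e+04
Then remove 0.02608 M of B.
Step 2:
                  B         C         G         E
  init      0.05871    0.0171    0.2389    0.2055
  Δ       6.8636e-04  0.002059 -0.001373 -6.8636e-04
  eq        0.05939   0.01916    0.2375    0.2048
  solve Keq expr → x = -6.8636e-04; check Q = 2.7660e+04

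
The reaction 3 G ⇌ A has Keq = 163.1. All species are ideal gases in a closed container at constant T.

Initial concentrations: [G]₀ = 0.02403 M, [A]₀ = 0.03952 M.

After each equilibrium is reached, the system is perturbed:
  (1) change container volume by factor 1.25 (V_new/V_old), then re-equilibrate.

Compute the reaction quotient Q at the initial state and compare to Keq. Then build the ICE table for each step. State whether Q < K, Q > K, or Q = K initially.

Q₀ = 2848 vs Keq = 163.1 ⇒ Q>K, reverse
Step 1:
                    G           A
  I           0.02403     0.03952
  C           0.03209     -0.0107
  E           0.05612     0.02882
  solve Keq expr → x = -0.0107; check Q = 163.1
Then change container volume by factor 1.25 (V_new/V_old).
Step 2:
                    G           A
  I           0.04489     0.02306
  C          0.005723   -0.001908
  E           0.05062     0.02115
  solve Keq expr → x = -0.001908; check Q = 163.1

Q₀ = 2848; Q > K (proceeds reverse)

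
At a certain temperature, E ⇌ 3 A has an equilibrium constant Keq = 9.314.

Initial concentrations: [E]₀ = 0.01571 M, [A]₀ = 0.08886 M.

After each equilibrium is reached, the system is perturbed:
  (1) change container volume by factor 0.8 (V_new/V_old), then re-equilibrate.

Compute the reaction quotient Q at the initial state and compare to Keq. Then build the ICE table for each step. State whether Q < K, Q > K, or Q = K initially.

Q₀ = 0.04466; Q < K (proceeds forward)

Q₀ = 0.04466 vs Keq = 9.314 ⇒ Q<K, forward
Step 1:
                  E         A
  I         0.01571   0.08886
  C        -0.01544   0.04633
  E       2.6530e-04    0.1352
  solve Keq expr → x = 0.01544; check Q = 9.314
Then change container volume by factor 0.8 (V_new/V_old).
Step 2:
                  E         A
  I       3.3162e-04     0.169
  C       1.8155e-04 -5.4464e-04
  E       5.1317e-04    0.1684
  solve Keq expr → x = -1.8155e-04; check Q = 9.314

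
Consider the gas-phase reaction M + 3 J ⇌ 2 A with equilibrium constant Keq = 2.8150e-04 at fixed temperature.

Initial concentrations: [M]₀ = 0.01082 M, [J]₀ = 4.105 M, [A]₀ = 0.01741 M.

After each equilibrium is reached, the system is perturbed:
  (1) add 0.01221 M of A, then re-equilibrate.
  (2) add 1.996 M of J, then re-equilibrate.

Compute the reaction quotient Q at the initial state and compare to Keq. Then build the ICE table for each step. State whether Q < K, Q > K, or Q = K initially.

Q₀ = 4.0498e-04 vs Keq = 2.8150e-04 ⇒ Q>K, reverse
Step 1:
                    M           J           A
  I           0.01082       4.105     0.01741
  C          0.001084    0.003251   -0.002167
  E            0.0119       4.108     0.01524
  solve Keq expr → x = -0.001084; check Q = 2.8150e-04
Then add 0.01221 M of A.
Step 2:
                    M           J           A
  I            0.0119       4.108     0.02745
  C          0.004684     0.01405   -0.009367
  E           0.01659       4.122     0.01809
  solve Keq expr → x = -0.004684; check Q = 2.8150e-04
Then add 1.996 M of J.
Step 3:
                    M           J           A
  I           0.01659       6.118     0.01809
  C         -0.004732     -0.0142    0.009464
  E           0.01185       6.104     0.02755
  solve Keq expr → x = 0.004732; check Q = 2.8150e-04

Q₀ = 4.0498e-04; Q > K (proceeds reverse)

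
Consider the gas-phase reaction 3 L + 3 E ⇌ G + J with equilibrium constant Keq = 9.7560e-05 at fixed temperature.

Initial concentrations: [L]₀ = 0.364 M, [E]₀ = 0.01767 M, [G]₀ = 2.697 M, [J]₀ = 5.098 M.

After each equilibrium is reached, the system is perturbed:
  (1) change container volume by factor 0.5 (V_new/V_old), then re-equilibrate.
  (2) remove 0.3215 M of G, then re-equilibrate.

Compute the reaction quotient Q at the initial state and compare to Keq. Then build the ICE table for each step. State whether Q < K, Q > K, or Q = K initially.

Q₀ = 5.1673e+07 vs Keq = 9.7560e-05 ⇒ Q>K, reverse
Step 1:
                   L          E          G          J
  Initial      0.364    0.01767      2.697      5.098
  Change       5.397      5.397     -1.799     -1.799
  Equil        5.761      5.415     0.8979      3.299
  solve Keq expr → x = -1.799; check Q = 9.7560e-05
Then change container volume by factor 0.5 (V_new/V_old).
Step 2:
                   L          E          G          J
  Initial      11.52      10.83      1.796      6.598
  Change      -3.341     -3.341      1.114      1.114
  Equil        8.181      7.489       2.91      7.712
  solve Keq expr → x = 1.114; check Q = 9.7560e-05
Then remove 0.3215 M of G.
Step 3:
                   L          E          G          J
  Initial      8.181      7.489      2.588      7.712
  Change      -0.124     -0.124    0.04133    0.04133
  Equil        8.057      7.365      2.629      7.753
  solve Keq expr → x = 0.04133; check Q = 9.7560e-05

Q₀ = 5.1673e+07; Q > K (proceeds reverse)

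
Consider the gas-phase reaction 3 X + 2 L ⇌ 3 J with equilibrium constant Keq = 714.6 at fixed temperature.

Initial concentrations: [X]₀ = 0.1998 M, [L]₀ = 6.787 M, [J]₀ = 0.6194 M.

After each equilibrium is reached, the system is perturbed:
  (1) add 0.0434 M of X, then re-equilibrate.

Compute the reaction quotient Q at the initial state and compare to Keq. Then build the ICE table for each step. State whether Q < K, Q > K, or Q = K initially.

Q₀ = 0.6468; Q < K (proceeds forward)

Q₀ = 0.6468 vs Keq = 714.6 ⇒ Q<K, forward
Step 1:
                    X           L           J
  I            0.1998       6.787      0.6194
  C           -0.1747     -0.1165      0.1747
  E           0.02507       6.671      0.7941
  solve Keq expr → x = 0.05824; check Q = 714.6
Then add 0.0434 M of X.
Step 2:
                    X           L           J
  I           0.06847       6.671      0.7941
  C            -0.042      -0.028       0.042
  E           0.02647       6.643      0.8361
  solve Keq expr → x = 0.014; check Q = 714.6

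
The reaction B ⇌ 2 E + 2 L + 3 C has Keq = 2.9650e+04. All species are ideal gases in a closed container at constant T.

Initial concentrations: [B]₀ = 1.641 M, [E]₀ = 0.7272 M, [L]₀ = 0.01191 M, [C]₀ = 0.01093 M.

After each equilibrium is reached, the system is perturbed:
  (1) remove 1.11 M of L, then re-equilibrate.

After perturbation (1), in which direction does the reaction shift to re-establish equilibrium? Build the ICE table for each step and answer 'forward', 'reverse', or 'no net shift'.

Direction: forward

Q₀ = 5.9687e-11 vs Keq = 2.9650e+04 ⇒ Q<K, forward
Step 1:
                   B          E          L          C
  Initial      1.641     0.7272    0.01191    0.01093
  Change      -1.397      2.794      2.794      4.191
  Equil       0.2441      3.521      2.806      4.202
  solve Keq expr → x = 1.397; check Q = 2.9650e+04
Then remove 1.11 M of L.
Step 2:
                   B          E          L          C
  Initial     0.2441      3.521      1.696      4.202
  Change    -0.09498       0.19       0.19      0.285
  Equil       0.1491      3.711      1.886      4.487
  solve Keq expr → x = 0.09498; check Q = 2.9650e+04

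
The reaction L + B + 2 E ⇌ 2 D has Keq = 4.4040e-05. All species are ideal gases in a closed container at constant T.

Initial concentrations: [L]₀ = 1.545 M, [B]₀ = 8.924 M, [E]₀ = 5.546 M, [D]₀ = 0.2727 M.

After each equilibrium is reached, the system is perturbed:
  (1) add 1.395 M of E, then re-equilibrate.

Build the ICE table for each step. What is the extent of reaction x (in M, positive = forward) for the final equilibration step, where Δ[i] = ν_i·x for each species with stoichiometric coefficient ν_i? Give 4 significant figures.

x = 0.01664 M

Q₀ = 1.7536e-04 vs Keq = 4.4040e-05 ⇒ Q>K, reverse
Step 1:
                   L          B          E          D
  init         1.545      8.924      5.546     0.2727
  Δ          0.06472    0.06472     0.1294    -0.1294
  eq            1.61      8.989      5.675     0.1433
  solve Keq expr → x = -0.06472; check Q = 4.4040e-05
Then add 1.395 M of E.
Step 2:
                   L          B          E          D
  init          1.61      8.989       7.07     0.1433
  Δ         -0.01664   -0.01664   -0.03329    0.03329
  eq           1.593      8.972      7.037     0.1766
  solve Keq expr → x = 0.01664; check Q = 4.4040e-05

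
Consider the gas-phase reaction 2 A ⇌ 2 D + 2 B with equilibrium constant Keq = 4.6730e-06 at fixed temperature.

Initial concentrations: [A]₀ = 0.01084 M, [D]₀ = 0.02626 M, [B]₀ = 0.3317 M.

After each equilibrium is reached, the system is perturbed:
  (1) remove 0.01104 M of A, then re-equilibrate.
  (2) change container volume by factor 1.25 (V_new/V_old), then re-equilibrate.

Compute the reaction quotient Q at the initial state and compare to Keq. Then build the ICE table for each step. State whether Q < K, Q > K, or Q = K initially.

Q₀ = 0.6457 vs Keq = 4.6730e-06 ⇒ Q>K, reverse
Step 1:
                   A          D          B
  Initial    0.01084    0.02626     0.3317
  Change       0.026     -0.026     -0.026
  Equil      0.03684 2.6050e-04     0.3057
  solve Keq expr → x = -0.013; check Q = 4.6730e-06
Then remove 0.01104 M of A.
Step 2:
                   A          D          B
  Initial     0.0258 2.6050e-04     0.3057
  Change  7.7473e-05 -7.7473e-05 -7.7473e-05
  Equil      0.02588 1.8303e-04     0.3056
  solve Keq expr → x = -3.8737e-05; check Q = 4.6730e-06
Then change container volume by factor 1.25 (V_new/V_old).
Step 3:
                   A          D          B
  Initial     0.0207 1.4642e-04     0.2445
  Change  -3.6259e-05 3.6259e-05 3.6259e-05
  Equil      0.02067 1.8268e-04     0.2445
  solve Keq expr → x = 1.8129e-05; check Q = 4.6730e-06

Q₀ = 0.6457; Q > K (proceeds reverse)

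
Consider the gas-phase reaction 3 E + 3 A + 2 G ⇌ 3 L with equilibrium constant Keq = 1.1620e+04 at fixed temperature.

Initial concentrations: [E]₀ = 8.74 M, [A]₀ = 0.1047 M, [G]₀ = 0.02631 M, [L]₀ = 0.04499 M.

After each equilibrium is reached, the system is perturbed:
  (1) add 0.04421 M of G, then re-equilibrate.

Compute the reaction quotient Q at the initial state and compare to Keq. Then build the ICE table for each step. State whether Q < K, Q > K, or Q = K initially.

Q₀ = 0.1717; Q < K (proceeds forward)

Q₀ = 0.1717 vs Keq = 1.1620e+04 ⇒ Q<K, forward
Step 1:
                   E          A          G          L
  init          8.74     0.1047    0.02631    0.04499
  Δ         -0.03869   -0.03869   -0.02579    0.03869
  eq           8.701    0.06601 5.1589e-04    0.08368
  solve Keq expr → x = 0.0129; check Q = 1.1620e+04
Then add 0.04421 M of G.
Step 2:
                   E          A          G          L
  init         8.701    0.06601    0.04473    0.08368
  Δ         -0.05151   -0.05151   -0.03434    0.05151
  eq            8.65     0.0145    0.01038     0.1352
  solve Keq expr → x = 0.01717; check Q = 1.1620e+04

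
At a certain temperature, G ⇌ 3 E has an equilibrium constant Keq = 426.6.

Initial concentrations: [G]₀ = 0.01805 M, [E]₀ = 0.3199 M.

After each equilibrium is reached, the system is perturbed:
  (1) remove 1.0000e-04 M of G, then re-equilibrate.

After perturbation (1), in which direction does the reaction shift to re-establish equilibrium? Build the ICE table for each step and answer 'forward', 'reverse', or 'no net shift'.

Direction: reverse

Q₀ = 1.814 vs Keq = 426.6 ⇒ Q<K, forward
Step 1:
                    G           E
  I           0.01805      0.3199
  C          -0.01793     0.05378
  E        1.2232e-04      0.3737
  solve Keq expr → x = 0.01793; check Q = 426.6
Then remove 1.0000e-04 M of G.
Step 2:
                    G           E
  I        2.2318e-05      0.3737
  C        9.9707e-05 -2.9912e-04
  E        1.2202e-04      0.3734
  solve Keq expr → x = -9.9707e-05; check Q = 426.6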